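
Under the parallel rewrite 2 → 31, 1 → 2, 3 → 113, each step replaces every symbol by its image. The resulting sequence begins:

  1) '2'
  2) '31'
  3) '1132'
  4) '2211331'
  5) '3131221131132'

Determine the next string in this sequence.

113211323131221132211331

Applying the rule to each of the 13 symbols of 3131221131132 gives the pieces 113 2 113 2 31 31 2 2 113 2 2 113 31, which concatenate to the answer.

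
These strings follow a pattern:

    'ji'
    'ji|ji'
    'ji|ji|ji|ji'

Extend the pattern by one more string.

Every step duplicates the string with '|' between the halves.
One more doubling of ji|ji|ji|ji gives the answer.

ji|ji|ji|ji|ji|ji|ji|ji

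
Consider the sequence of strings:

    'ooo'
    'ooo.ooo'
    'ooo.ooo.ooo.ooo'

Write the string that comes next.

s(k+1) = s(k)·.·s(k) — each term doubles the last with '.' between the halves.
Doubling ooo.ooo.ooo.ooo with '.' between the halves:

ooo.ooo.ooo.ooo.ooo.ooo.ooo.ooo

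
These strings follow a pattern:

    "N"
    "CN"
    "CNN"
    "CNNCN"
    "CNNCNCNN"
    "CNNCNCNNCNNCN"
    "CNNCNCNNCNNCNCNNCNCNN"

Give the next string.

Each term (from the third on) is the previous term followed by the one before it: term 3 = CN·N = CNN.
Continuing: CNNCNCNNCNNCNCNNCNCNN · CNNCNCNNCNNCN gives term 8.

CNNCNCNNCNNCNCNNCNCNNCNNCNCNNCNNCN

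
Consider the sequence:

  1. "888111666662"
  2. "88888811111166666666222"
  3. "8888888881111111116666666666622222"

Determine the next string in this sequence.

888888888888111111111111666666666666662222222

The n-th term is 3n 8's then 3n 1's then 3n+2 6's then 2n-1 2's (n = 1, 2, …).
For the next term, n = 4, so the run lengths are 12, 12, 14, 7.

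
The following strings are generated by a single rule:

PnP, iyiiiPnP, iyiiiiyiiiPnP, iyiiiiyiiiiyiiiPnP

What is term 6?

iyiiiiyiiiiyiiiiyiiiiyiiiPnP

The strings grow by a fixed prefix iyiii each time.
From iyiiiiyiiiiyiiiPnP, 2 further steps: iyiiiiyiiiiyiiiPnP → iyiiiiyiiiiyiiiiyiiiPnP → (answer).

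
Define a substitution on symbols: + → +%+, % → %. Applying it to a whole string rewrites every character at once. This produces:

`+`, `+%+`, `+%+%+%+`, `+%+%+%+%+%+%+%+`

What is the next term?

Applying the rule to each of the 15 symbols of +%+%+%+%+%+%+%+ gives the pieces +%+ % +%+ % +%+ % +%+ % +%+ % +%+ % +%+ % +%+, which concatenate to the answer.

+%+%+%+%+%+%+%+%+%+%+%+%+%+%+%+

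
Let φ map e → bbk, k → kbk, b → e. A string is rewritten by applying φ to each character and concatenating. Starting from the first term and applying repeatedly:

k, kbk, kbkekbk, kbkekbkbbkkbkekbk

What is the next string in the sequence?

kbkekbkbbkkbkekbkeekbkkbkekbkbbkkbkekbk

φ(kbkekbkbbkkbkekbk) expands symbol-by-symbol to kbk e kbk bbk kbk e kbk e e kbk kbk e kbk bbk kbk e kbk; joining the 17 pieces gives the next term.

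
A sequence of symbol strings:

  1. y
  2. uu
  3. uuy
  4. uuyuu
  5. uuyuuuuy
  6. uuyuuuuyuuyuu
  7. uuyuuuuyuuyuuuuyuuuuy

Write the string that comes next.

uuyuuuuyuuyuuuuyuuuuyuuyuuuuyuuyuu

Each term (from the third on) is the previous term followed by the one before it: term 3 = uu·y = uuy.
So term 8 is uuyuuuuyuuyuuuuyuuuuy·uuyuuuuyuuyuu.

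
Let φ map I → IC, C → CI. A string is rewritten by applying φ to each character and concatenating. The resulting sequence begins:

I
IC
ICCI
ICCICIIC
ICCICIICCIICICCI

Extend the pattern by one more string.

Rewriting the 16 symbols of ICCICIICCIICICCI one by one yields IC CI CI IC CI IC IC CI CI IC IC CI IC CI CI IC; concatenated:

ICCICIICCIICICCICIICICCIICCICIIC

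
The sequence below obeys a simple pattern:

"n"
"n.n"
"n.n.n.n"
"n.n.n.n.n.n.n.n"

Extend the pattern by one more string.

Each string is two copies of the previous one joined by '.'.
One more doubling of n.n.n.n.n.n.n.n gives the answer.

n.n.n.n.n.n.n.n.n.n.n.n.n.n.n.n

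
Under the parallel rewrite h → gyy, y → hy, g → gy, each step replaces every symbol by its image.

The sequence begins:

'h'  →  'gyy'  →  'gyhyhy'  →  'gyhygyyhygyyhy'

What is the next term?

φ(gyhygyyhygyyhy) expands symbol-by-symbol to gy hy gyy hy gy hy hy gyy hy gy hy hy gyy hy; joining the 14 pieces gives the next term.

gyhygyyhygyhyhygyyhygyhyhygyyhy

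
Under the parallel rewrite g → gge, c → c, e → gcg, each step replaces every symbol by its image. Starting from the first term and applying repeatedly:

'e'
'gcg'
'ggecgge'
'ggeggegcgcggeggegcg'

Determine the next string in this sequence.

ggeggegcgggeggegcgggecggecggeggegcgggeggegcgggecgge

φ(ggeggegcgcggeggegcg) expands symbol-by-symbol to gge gge gcg gge gge gcg gge c gge c gge gge gcg gge gge gcg gge c gge; joining the 19 pieces gives the next term.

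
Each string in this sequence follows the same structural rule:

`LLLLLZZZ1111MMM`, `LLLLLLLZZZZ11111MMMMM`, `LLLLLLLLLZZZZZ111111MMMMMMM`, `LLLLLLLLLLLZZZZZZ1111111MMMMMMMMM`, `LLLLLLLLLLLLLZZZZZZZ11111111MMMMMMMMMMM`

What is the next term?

The n-th term is 2n+3 L's then n+2 Z's then n+3 1's then 2n+1 M's (n = 1, 2, …).
For the next term, n = 6, so the run lengths are 15, 8, 9, 13.

LLLLLLLLLLLLLLLZZZZZZZZ111111111MMMMMMMMMMMMM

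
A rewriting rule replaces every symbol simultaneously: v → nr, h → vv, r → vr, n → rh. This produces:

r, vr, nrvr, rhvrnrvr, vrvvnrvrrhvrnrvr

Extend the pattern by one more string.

nrvrnrnrrhvrnrvrvrvvnrvrrhvrnrvr

Replace each of the 16 characters of vrvvnrvrrhvrnrvr in place — nr vr nr nr rh vr nr vr vr vv nr vr rh vr nr vr — and concatenate.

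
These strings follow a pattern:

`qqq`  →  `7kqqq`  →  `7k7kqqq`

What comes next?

7k7k7kqqq

The strings grow by a fixed prefix 7k each time.
One more step from 7k7kqqq gives the answer.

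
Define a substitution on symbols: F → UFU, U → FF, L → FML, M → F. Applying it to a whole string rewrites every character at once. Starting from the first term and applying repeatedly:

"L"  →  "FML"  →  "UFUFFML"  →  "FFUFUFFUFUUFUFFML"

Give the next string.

Rewriting the 17 symbols of FFUFUFFUFUUFUFFML one by one yields UFU UFU FF UFU FF UFU UFU FF UFU FF FF UFU FF UFU UFU F FML; concatenated:

UFUUFUFFUFUFFUFUUFUFFUFUFFFFUFUFFUFUUFUFFML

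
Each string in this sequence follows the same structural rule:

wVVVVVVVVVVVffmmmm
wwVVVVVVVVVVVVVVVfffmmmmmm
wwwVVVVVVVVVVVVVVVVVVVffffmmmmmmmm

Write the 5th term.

wwwwwVVVVVVVVVVVVVVVVVVVVVVVVVVVffffffmmmmmmmmmmmm

The n-th term is n-1 w's then 4n+3 V's then n f's then 2n m's, where the shown terms are n = 2, 3, 4.
Setting n = 6 gives 5, 27, 6, 12 characters in each block.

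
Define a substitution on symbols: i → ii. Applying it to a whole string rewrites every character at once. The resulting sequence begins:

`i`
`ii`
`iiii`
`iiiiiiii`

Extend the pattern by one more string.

Apply φ to iiiiiiii symbol by symbol: i→ii, i→ii, i→ii, i→ii, i→ii, i→ii, i→ii, i→ii; joined: ii ii ii ii ii ii ii ii.

iiiiiiiiiiiiiiii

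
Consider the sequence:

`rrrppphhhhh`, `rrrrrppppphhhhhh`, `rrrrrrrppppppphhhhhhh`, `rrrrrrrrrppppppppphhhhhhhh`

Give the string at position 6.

rrrrrrrrrrrrrppppppppppppphhhhhhhhhh

The n-th term is 2n-1 r's then 2n-1 p's then n+3 h's, where the shown terms are n = 2, 3, 4, 5.
Setting n = 7 gives 13, 13, 10 characters in each block.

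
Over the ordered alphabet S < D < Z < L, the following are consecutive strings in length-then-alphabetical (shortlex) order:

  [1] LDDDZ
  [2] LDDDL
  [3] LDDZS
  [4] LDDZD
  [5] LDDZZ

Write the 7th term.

Advancing 2 positions from LDDZZ through LDDZZ → LDDZL reaches term 7.

LDDLS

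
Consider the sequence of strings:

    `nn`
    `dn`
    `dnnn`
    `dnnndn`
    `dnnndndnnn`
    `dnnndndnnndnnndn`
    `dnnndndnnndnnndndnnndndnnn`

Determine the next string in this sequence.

Each term (from the third on) is the previous term followed by the one before it: term 3 = dn·nn = dnnn.
The next term joins dnnndndnnndnnndndnnndndnnn and dnnndndnnndnnndn.

dnnndndnnndnnndndnnndndnnndnnndndnnndnnndn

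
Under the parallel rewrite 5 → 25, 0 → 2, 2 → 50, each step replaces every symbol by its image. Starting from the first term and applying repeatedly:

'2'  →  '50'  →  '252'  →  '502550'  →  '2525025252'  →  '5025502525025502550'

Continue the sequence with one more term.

252502525250255025250252525025252

Applying the rule to each of the 19 symbols of 5025502525025502550 gives the pieces 25 2 50 25 25 2 50 25 50 25 2 50 25 25 2 50 25 25 2, which concatenate to the answer.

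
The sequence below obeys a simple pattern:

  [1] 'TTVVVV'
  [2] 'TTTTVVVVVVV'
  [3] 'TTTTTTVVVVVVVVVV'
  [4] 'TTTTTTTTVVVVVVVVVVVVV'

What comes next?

Reading off run lengths: T runs 2, 4, 6, 8; V runs 4, 7, 10, 13 — each is linear in n (n = 1, 2, …).
For the next term, n = 5, so the run lengths are 10, 16.

TTTTTTTTTTVVVVVVVVVVVVVVVV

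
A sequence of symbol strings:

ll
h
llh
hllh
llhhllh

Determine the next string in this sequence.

Each term (from the third on) is the two preceding terms concatenated in order: term 3 = ll·h = llh.
The next term joins hllh and llhhllh.

hllhllhhllh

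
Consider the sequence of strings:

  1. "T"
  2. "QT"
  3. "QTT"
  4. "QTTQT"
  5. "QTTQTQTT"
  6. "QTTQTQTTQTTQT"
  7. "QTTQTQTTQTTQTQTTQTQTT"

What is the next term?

QTTQTQTTQTTQTQTTQTQTTQTTQTQTTQTTQT

Each term (from the third on) is the previous term followed by the one before it: term 3 = QT·T = QTT.
Continuing: QTTQTQTTQTTQTQTTQTQTT · QTTQTQTTQTTQT gives term 8.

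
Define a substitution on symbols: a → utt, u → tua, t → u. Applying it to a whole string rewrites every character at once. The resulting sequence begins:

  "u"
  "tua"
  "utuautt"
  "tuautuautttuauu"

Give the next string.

utuautttuautuautttuauuutuautttuatua

Replace each of the 15 characters of tuautuautttuauu in place — u tua utt tua u tua utt tua u u u tua utt tua tua — and concatenate.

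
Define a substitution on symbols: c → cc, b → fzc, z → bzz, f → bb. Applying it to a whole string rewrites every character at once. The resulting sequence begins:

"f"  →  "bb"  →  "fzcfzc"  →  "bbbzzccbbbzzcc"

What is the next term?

φ(bbbzzccbbbzzcc) expands symbol-by-symbol to fzc fzc fzc bzz bzz cc cc fzc fzc fzc bzz bzz cc cc; joining the 14 pieces gives the next term.

fzcfzcfzcbzzbzzccccfzcfzcfzcbzzbzzcccc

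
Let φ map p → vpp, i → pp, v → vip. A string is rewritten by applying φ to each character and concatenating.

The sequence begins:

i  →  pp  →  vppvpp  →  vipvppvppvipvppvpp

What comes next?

vipppvppvipvppvppvipvppvppvipppvppvipvppvppvipvppvpp

Replace each of the 18 characters of vipvppvppvipvppvpp in place — vip pp vpp vip vpp vpp vip vpp vpp vip pp vpp vip vpp vpp vip vpp vpp — and concatenate.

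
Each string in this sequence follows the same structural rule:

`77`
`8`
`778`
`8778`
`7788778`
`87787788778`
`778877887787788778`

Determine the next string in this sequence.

From term 3 onward, concatenate the second-to-last term with the last: 77·8 = 778, 8·778 = 8778, …
The next term joins 87787788778 and 778877887787788778.

87787788778778877887787788778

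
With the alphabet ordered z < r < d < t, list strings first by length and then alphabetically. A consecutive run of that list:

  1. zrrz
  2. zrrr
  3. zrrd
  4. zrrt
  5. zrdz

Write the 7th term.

Stepping forward 2 times from zrdz: zrdz → zrdr, then the target.

zrdd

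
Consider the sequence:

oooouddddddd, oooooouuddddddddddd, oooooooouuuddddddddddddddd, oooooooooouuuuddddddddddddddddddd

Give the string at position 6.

Term n consists of 2n o's, followed by n-1 u's, followed by 4n-1 d's, where the shown terms are n = 2, 3, 4, 5.
At n = 7 the blocks have lengths 14, 6, 27.

oooooooooooooouuuuuuddddddddddddddddddddddddddd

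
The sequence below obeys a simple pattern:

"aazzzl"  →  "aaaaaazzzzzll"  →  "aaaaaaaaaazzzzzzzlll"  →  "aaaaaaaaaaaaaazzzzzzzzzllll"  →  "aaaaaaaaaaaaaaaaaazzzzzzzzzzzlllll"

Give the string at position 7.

Each string has the form a^{4n-2} z^{2n+1} l^{n} (n = 1, 2, …).
At n = 7 the blocks have lengths 26, 15, 7.

aaaaaaaaaaaaaaaaaaaaaaaaaazzzzzzzzzzzzzzzlllllll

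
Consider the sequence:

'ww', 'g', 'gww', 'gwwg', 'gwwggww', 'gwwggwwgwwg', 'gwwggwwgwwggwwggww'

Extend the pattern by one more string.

From term 3 onward, concatenate the last term with the second-to-last: g·ww = gww, gww·g = gwwg, …
Continuing: gwwggwwgwwggwwggww · gwwggwwgwwg gives term 8.

gwwggwwgwwggwwggwwgwwggwwgwwg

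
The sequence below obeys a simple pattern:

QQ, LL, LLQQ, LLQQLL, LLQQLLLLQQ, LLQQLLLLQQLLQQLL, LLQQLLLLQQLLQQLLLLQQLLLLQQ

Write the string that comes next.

LLQQLLLLQQLLQQLLLLQQLLLLQQLLQQLLLLQQLLQQLL

Each term (from the third on) is the previous term followed by the one before it: term 3 = LL·QQ = LLQQ.
The next term joins LLQQLLLLQQLLQQLLLLQQLLLLQQ and LLQQLLLLQQLLQQLL.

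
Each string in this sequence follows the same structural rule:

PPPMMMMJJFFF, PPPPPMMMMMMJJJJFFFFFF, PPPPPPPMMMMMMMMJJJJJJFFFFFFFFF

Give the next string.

Reading off run lengths: P runs 3, 5, 7; M runs 4, 6, 8; J runs 2, 4, 6; F runs 3, 6, 9 — each is linear in n (n = 1, 2, …).
At n = 4 the blocks have lengths 9, 10, 8, 12.

PPPPPPPPPMMMMMMMMMMJJJJJJJJFFFFFFFFFFFF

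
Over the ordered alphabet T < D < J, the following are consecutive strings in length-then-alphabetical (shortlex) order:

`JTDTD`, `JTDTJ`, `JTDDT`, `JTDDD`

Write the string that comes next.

The successor of JTDDD increments the rightmost position that isn't already J and resets every position after it to T.

JTDDJ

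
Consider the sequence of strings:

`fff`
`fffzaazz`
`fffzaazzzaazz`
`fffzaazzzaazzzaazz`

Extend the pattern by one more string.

Each term is the previous one with zaazz appended.
Applying this once more to fffzaazzzaazzzaazz:

fffzaazzzaazzzaazzzaazz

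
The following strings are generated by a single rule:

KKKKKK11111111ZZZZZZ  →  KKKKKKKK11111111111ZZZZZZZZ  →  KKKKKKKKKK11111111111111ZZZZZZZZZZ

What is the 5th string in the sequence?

Term n consists of 2n+2 K's, followed by 3n+2 1's, followed by 2n+2 Z's, where the shown terms are n = 2, 3, 4.
Setting n = 6 gives 14, 20, 14 characters in each block.

KKKKKKKKKKKKKK11111111111111111111ZZZZZZZZZZZZZZ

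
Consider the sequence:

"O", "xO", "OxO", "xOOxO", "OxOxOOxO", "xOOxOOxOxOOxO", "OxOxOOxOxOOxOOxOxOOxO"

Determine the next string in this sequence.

xOOxOOxOxOOxOOxOxOOxOxOOxOOxOxOOxO

This is a Fibonacci-style word recurrence s(k) = s(k−2)·s(k−1): e.g. O·xO = OxO.
So term 8 is xOOxOOxOxOOxO·OxOxOOxOxOOxOOxOxOOxO.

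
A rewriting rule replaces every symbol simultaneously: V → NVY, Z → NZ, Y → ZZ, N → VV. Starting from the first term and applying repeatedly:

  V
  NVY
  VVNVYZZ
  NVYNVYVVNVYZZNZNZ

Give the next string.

Rewriting the 17 symbols of NVYNVYVVNVYZZNZNZ one by one yields VV NVY ZZ VV NVY ZZ NVY NVY VV NVY ZZ NZ NZ VV NZ VV NZ; concatenated:

VVNVYZZVVNVYZZNVYNVYVVNVYZZNZNZVVNZVVNZ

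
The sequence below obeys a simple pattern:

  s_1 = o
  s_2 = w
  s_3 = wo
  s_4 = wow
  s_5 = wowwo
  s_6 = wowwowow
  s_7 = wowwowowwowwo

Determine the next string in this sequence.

Each term (from the third on) is the previous term followed by the one before it: term 3 = w·o = wo.
So term 8 is wowwowowwowwo·wowwowow.

wowwowowwowwowowwowow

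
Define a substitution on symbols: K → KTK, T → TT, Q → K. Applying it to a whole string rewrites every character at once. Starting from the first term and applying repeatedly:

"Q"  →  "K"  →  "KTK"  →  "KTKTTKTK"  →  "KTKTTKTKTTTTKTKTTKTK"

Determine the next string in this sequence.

Rewriting the 20 symbols of KTKTTKTKTTTTKTKTTKTK one by one yields KTK TT KTK TT TT KTK TT KTK TT TT TT TT KTK TT KTK TT TT KTK TT KTK; concatenated:

KTKTTKTKTTTTKTKTTKTKTTTTTTTTKTKTTKTKTTTTKTKTTKTK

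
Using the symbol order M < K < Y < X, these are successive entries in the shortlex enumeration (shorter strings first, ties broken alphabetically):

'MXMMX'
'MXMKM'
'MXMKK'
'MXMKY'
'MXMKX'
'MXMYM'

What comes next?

The successor of MXMYM increments the rightmost position that isn't already X and resets every position after it to M.

MXMYK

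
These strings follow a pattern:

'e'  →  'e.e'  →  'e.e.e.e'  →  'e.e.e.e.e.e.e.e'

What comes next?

s(k+1) = s(k)·.·s(k) — each term doubles the last with '.' between the halves.
One more doubling of e.e.e.e.e.e.e.e gives the answer.

e.e.e.e.e.e.e.e.e.e.e.e.e.e.e.e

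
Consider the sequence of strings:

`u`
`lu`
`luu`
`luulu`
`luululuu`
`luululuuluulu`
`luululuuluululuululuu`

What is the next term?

Each term (from the third on) is the previous term followed by the one before it: term 3 = lu·u = luu.
The next term joins luululuuluululuululuu and luululuuluulu.

luululuuluululuululuuluululuuluulu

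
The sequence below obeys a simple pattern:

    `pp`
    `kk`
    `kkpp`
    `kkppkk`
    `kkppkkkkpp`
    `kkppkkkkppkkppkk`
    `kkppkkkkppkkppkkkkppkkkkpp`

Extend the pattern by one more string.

This is a Fibonacci-style word recurrence s(k) = s(k−1)·s(k−2): e.g. kk·pp = kkpp.
Continuing: kkppkkkkppkkppkkkkppkkkkpp · kkppkkkkppkkppkk gives term 8.

kkppkkkkppkkppkkkkppkkkkppkkppkkkkppkkppkk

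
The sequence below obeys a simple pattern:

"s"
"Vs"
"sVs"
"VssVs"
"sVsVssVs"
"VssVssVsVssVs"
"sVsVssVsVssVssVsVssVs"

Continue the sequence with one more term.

VssVssVsVssVssVsVssVsVssVssVsVssVs

Each term (from the third on) is the two preceding terms concatenated in order: term 3 = s·Vs = sVs.
The next term joins VssVssVsVssVs and sVsVssVsVssVssVsVssVs.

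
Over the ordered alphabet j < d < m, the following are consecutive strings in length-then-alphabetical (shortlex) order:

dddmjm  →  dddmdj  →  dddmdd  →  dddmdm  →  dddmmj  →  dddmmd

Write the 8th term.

Stepping forward 2 times from dddmmd: dddmmd → dddmmm, then the target.

ddmjjj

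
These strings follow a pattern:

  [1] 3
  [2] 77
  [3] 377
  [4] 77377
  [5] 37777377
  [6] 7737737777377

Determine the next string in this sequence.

This is a Fibonacci-style word recurrence s(k) = s(k−2)·s(k−1): e.g. 3·77 = 377.
So term 7 is 37777377·7737737777377.

377773777737737777377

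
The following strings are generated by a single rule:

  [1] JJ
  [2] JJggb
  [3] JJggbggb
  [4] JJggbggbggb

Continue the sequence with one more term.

JJggbggbggbggb

The strings grow by a fixed suffix ggb each time.
So the next term is JJggbggbggb·ggb.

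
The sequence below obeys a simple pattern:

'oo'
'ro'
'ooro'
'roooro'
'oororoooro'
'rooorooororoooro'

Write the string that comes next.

oororooororooorooororoooro

This is a Fibonacci-style word recurrence s(k) = s(k−2)·s(k−1): e.g. oo·ro = ooro.
The next term joins oororoooro and rooorooororoooro.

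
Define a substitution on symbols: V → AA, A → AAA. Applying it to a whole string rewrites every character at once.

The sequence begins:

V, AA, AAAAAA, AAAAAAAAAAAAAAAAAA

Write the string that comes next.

Rewriting the 18 symbols of AAAAAAAAAAAAAAAAAA one by one yields AAA AAA AAA AAA AAA AAA AAA AAA AAA AAA AAA AAA AAA AAA AAA AAA AAA AAA; concatenated:

AAAAAAAAAAAAAAAAAAAAAAAAAAAAAAAAAAAAAAAAAAAAAAAAAAAAAA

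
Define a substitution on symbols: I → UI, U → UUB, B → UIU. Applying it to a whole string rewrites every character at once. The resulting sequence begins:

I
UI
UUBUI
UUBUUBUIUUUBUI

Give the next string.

Rewriting the 14 symbols of UUBUUBUIUUUBUI one by one yields UUB UUB UIU UUB UUB UIU UUB UI UUB UUB UUB UIU UUB UI; concatenated:

UUBUUBUIUUUBUUBUIUUUBUIUUBUUBUUBUIUUUBUI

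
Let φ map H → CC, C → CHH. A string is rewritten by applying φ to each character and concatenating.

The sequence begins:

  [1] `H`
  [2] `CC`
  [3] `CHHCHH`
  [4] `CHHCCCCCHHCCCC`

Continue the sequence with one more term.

Rewriting the 14 symbols of CHHCCCCCHHCCCC one by one yields CHH CC CC CHH CHH CHH CHH CHH CC CC CHH CHH CHH CHH; concatenated:

CHHCCCCCHHCHHCHHCHHCHHCCCCCHHCHHCHHCHH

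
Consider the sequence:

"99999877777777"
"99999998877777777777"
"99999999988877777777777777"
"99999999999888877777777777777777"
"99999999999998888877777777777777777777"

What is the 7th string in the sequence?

99999999999999999888888877777777777777777777777777

Each string has the form 9^{2n+1} 8^{n-1} 7^{3n+2}, where the shown terms are n = 2, 3, 4, 5, 6.
For term 7, n = 8, so the run lengths are 17, 7, 26.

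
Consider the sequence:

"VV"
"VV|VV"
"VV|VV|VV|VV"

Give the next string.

VV|VV|VV|VV|VV|VV|VV|VV

Each string is two copies of the previous one joined by '|'.
So the next term is two copies of VV|VV|VV|VV with '|' between the halves.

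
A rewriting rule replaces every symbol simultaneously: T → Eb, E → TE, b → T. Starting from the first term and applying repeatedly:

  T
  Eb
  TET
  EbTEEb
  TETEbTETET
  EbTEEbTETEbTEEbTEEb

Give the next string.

TETEbTETETEbTEEbTETEbTETETEbTETET

Replace each of the 19 characters of EbTEEbTETEbTEEbTEEb in place — TE T Eb TE TE T Eb TE Eb TE T Eb TE TE T Eb TE TE T — and concatenate.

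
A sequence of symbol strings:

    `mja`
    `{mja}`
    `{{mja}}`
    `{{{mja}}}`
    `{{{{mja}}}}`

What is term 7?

{{{{{{mja}}}}}}

Every step adds { to the front and } to the end of the previous string.
From {{{{mja}}}}, 2 further steps: {{{{mja}}}} → {{{{{mja}}}}} → (answer).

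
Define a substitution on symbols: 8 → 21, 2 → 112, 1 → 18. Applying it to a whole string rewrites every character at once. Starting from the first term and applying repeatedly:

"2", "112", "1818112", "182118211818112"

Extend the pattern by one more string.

Applying the rule to each of the 15 symbols of 182118211818112 gives the pieces 18 21 112 18 18 21 112 18 18 21 18 21 18 18 112, which concatenate to the answer.

182111218182111218182118211818112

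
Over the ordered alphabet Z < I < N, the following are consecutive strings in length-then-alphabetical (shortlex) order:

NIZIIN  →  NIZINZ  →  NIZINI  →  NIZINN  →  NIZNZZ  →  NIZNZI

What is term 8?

NIZNIZ

Stepping forward 2 times from NIZNZI: NIZNZI → NIZNZN, then the target.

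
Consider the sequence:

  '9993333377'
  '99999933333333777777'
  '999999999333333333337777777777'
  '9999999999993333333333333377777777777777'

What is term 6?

999999999999999999333333333333333333337777777777777777777777

Reading off run lengths: 9 runs 3, 6, 9, 12; 3 runs 5, 8, 11, 14; 7 runs 2, 6, 10, 14 — each is linear in n (n = 1, 2, …).
Setting n = 6 gives 18, 20, 22 characters in each block.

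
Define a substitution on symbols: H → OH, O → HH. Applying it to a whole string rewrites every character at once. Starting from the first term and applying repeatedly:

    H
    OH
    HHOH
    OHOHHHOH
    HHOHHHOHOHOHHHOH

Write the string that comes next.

Rewriting the 16 symbols of HHOHHHOHOHOHHHOH one by one yields OH OH HH OH OH OH HH OH HH OH HH OH OH OH HH OH; concatenated:

OHOHHHOHOHOHHHOHHHOHHHOHOHOHHHOH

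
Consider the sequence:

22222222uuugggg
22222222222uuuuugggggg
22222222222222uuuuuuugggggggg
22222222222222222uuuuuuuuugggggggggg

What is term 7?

Term n consists of 3n+2 2's, followed by 2n-1 u's, followed by 2n g's, where the shown terms are n = 2, 3, 4, 5.
At n = 8 the blocks have lengths 26, 15, 16.

22222222222222222222222222uuuuuuuuuuuuuuugggggggggggggggg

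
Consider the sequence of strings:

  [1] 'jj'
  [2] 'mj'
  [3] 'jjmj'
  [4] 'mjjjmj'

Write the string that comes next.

This is a Fibonacci-style word recurrence s(k) = s(k−2)·s(k−1): e.g. jj·mj = jjmj.
Continuing: jjmj · mjjjmj gives term 5.

jjmjmjjjmj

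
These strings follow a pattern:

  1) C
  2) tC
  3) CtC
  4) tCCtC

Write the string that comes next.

CtCtCCtC

From term 3 onward, concatenate the second-to-last term with the last: C·tC = CtC, tC·CtC = tCCtC, …
The next term joins CtC and tCCtC.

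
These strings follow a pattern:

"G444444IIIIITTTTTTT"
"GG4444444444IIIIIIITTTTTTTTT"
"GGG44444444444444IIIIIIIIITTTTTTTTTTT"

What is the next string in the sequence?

The n-th term is n-1 G's then 4n-2 4's then 2n+1 I's then 2n+3 T's, where the shown terms are n = 2, 3, 4.
At n = 5 the blocks have lengths 4, 18, 11, 13.

GGGG444444444444444444IIIIIIIIIIITTTTTTTTTTTTT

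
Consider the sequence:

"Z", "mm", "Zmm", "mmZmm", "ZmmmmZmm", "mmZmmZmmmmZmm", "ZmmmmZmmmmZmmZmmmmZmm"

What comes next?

mmZmmZmmmmZmmZmmmmZmmmmZmmZmmmmZmm

From term 3 onward, concatenate the second-to-last term with the last: Z·mm = Zmm, mm·Zmm = mmZmm, …
So term 8 is mmZmmZmmmmZmm·ZmmmmZmmmmZmmZmmmmZmm.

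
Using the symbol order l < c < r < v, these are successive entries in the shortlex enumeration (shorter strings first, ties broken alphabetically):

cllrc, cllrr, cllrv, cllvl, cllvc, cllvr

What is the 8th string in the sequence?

Advancing 2 positions from cllvr through cllvr → cllvv reaches term 8.

clcll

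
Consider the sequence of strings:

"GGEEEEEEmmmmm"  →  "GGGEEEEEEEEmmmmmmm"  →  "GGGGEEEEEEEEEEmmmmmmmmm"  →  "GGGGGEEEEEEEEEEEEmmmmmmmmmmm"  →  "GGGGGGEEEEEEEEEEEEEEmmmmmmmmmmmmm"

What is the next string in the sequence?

Each string has the form G^{n-1} E^{2n} m^{2n-1}, where the shown terms are n = 3, 4, 5, 6, 7.
For the next term, n = 8, so the run lengths are 7, 16, 15.

GGGGGGGEEEEEEEEEEEEEEEEmmmmmmmmmmmmmmm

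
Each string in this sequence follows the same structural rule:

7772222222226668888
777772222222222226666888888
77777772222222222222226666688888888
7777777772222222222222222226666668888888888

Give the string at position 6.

Reading off run lengths: 7 runs 3, 5, 7, 9; 2 runs 9, 12, 15, 18; 6 runs 3, 4, 5, 6; 8 runs 4, 6, 8, 10 — each is linear in n, where the shown terms are n = 2, 3, 4, 5.
For term 6, n = 7, so the run lengths are 13, 24, 8, 14.

77777777777772222222222222222222222226666666688888888888888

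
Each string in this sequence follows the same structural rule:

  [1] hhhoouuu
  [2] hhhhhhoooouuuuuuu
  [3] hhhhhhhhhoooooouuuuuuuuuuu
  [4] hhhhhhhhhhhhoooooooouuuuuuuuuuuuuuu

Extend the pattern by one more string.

hhhhhhhhhhhhhhhoooooooooouuuuuuuuuuuuuuuuuuu

Reading off run lengths: h runs 3, 6, 9, 12; o runs 2, 4, 6, 8; u runs 3, 7, 11, 15 — each is linear in n (n = 1, 2, …).
Setting n = 5 gives 15, 10, 19 characters in each block.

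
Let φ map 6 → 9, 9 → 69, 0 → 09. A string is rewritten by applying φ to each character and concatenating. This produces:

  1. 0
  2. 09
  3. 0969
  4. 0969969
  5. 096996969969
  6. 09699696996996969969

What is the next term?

Applying the rule to each of the 20 symbols of 09699696996996969969 gives the pieces 09 69 9 69 69 9 69 9 69 69 9 69 69 9 69 9 69 69 9 69, which concatenate to the answer.

096996969969969699696996996969969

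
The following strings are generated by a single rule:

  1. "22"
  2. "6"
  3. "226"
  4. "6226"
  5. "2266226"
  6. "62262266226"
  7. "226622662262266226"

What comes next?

62262266226226622662262266226

Each term (from the third on) is the two preceding terms concatenated in order: term 3 = 22·6 = 226.
Continuing: 62262266226 · 226622662262266226 gives term 8.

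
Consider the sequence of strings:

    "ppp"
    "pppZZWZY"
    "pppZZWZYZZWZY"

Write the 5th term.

pppZZWZYZZWZYZZWZYZZWZY

The strings grow by a fixed suffix ZZWZY each time.
From pppZZWZYZZWZY, 2 further steps: pppZZWZYZZWZY → pppZZWZYZZWZYZZWZY → (answer).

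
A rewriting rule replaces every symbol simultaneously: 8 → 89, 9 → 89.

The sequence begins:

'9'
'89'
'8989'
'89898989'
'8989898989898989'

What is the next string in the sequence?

89898989898989898989898989898989

φ(8989898989898989) expands symbol-by-symbol to 89 89 89 89 89 89 89 89 89 89 89 89 89 89 89 89; joining the 16 pieces gives the next term.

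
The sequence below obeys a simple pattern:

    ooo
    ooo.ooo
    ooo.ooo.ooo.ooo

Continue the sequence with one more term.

Every step duplicates the string with '.' between the halves.
Doubling ooo.ooo.ooo.ooo with '.' between the halves:

ooo.ooo.ooo.ooo.ooo.ooo.ooo.ooo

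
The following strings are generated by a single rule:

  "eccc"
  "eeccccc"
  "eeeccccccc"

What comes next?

Reading off run lengths: e runs 1, 2, 3; c runs 3, 5, 7 — each is linear in n (n = 1, 2, …).
At n = 4 the blocks have lengths 4, 9.

eeeeccccccccc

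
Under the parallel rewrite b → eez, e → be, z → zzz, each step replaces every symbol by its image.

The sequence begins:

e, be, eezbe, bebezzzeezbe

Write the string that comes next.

eezbeeezbezzzzzzzzzbebezzzeezbe

Apply φ to bebezzzeezbe symbol by symbol: b→eez, e→be, b→eez, e→be, z→zzz, z→zzz, z→zzz, e→be, e→be, z→zzz, b→eez, e→be; joined: eez be eez be zzz zzz zzz be be zzz eez be.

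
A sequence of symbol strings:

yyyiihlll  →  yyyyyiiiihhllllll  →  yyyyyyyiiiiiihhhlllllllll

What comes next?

Reading off run lengths: y runs 3, 5, 7; i runs 2, 4, 6; h runs 1, 2, 3; l runs 3, 6, 9 — each is linear in n (n = 1, 2, …).
Setting n = 4 gives 9, 8, 4, 12 characters in each block.

yyyyyyyyyiiiiiiiihhhhllllllllllll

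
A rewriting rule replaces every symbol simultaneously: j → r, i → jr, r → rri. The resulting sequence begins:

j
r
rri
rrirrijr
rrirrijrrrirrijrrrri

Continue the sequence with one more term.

rrirrijrrrirrijrrrrirrirrijrrrirrijrrrrirrirrirrijr

φ(rrirrijrrrirrijrrrri) expands symbol-by-symbol to rri rri jr rri rri jr r rri rri rri jr rri rri jr r rri rri rri rri jr; joining the 20 pieces gives the next term.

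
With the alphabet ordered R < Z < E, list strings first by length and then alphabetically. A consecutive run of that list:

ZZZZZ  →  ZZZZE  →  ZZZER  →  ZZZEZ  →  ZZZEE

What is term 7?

ZZERZ

Advancing 2 positions from ZZZEE through ZZZEE → ZZERR reaches term 7.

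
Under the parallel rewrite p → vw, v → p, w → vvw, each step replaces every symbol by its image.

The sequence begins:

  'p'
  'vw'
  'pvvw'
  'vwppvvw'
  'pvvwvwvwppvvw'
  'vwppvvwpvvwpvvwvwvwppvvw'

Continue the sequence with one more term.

pvvwvwvwppvvwvwppvvwvwppvvwpvvwpvvwvwvwppvvw

Applying the rule to each of the 24 symbols of vwppvvwpvvwpvvwvwvwppvvw gives the pieces p vvw vw vw p p vvw vw p p vvw vw p p vvw p vvw p vvw vw vw p p vvw, which concatenate to the answer.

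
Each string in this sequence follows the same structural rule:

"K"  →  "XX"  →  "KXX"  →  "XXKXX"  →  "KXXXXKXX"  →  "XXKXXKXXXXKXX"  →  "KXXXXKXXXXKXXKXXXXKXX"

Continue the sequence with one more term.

From term 3 onward, concatenate the second-to-last term with the last: K·XX = KXX, XX·KXX = XXKXX, …
Continuing: XXKXXKXXXXKXX · KXXXXKXXXXKXXKXXXXKXX gives term 8.

XXKXXKXXXXKXXKXXXXKXXXXKXXKXXXXKXX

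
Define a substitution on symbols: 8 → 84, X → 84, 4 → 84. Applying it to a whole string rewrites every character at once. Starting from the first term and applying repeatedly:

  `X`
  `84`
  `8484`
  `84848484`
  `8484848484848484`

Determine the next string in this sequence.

Applying the rule to each of the 16 symbols of 8484848484848484 gives the pieces 84 84 84 84 84 84 84 84 84 84 84 84 84 84 84 84, which concatenate to the answer.

84848484848484848484848484848484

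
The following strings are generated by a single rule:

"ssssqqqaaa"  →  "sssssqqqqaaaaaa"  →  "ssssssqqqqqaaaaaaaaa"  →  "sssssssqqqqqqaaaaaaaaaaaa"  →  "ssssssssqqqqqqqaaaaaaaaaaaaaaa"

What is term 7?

ssssssssssqqqqqqqqqaaaaaaaaaaaaaaaaaaaaa

The n-th term is n+3 s's then n+2 q's then 3n a's (n = 1, 2, …).
Setting n = 7 gives 10, 9, 21 characters in each block.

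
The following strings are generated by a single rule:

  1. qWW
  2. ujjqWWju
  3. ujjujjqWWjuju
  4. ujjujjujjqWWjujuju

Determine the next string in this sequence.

s(k+1) = ujj·s(k)·ju, so each term gains ujj as a prefix and ju as a suffix.
One more step from ujjujjujjqWWjujuju gives the answer.

ujjujjujjujjqWWjujujuju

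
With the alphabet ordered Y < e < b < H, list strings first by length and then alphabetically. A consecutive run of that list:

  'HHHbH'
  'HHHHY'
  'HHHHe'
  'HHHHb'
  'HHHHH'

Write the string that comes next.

HHHHH is the last string of length 5, so the next is the first of length 6: Y repeated 6 times.

YYYYYY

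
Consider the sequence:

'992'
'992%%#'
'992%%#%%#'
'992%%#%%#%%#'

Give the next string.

992%%#%%#%%#%%#

Each term is the previous one with %%# appended.
So the next term is 992%%#%%#%%#·%%#.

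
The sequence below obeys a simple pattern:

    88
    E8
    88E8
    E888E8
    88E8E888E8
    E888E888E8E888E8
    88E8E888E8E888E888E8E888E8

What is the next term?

Each term (from the third on) is the two preceding terms concatenated in order: term 3 = 88·E8 = 88E8.
So term 8 is E888E888E8E888E8·88E8E888E8E888E888E8E888E8.

E888E888E8E888E888E8E888E8E888E888E8E888E8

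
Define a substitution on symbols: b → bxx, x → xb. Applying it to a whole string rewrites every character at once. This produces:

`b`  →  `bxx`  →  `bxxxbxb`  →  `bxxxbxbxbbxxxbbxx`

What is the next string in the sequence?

bxxxbxbxbbxxxbbxxxbbxxbxxxbxbxbbxxbxxxbxb

φ(bxxxbxbxbbxxxbbxx) expands symbol-by-symbol to bxx xb xb xb bxx xb bxx xb bxx bxx xb xb xb bxx bxx xb xb; joining the 17 pieces gives the next term.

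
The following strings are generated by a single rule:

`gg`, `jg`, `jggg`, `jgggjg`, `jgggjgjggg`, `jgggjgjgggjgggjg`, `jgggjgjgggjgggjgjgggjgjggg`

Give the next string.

jgggjgjgggjgggjgjgggjgjgggjgggjgjgggjgggjg

From term 3 onward, concatenate the last term with the second-to-last: jg·gg = jggg, jggg·jg = jgggjg, …
So term 8 is jgggjgjgggjgggjgjgggjgjggg·jgggjgjgggjgggjg.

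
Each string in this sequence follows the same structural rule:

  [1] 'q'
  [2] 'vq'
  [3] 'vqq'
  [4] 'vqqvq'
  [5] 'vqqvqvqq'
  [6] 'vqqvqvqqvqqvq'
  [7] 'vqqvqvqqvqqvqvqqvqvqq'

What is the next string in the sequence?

Each term (from the third on) is the previous term followed by the one before it: term 3 = vq·q = vqq.
So term 8 is vqqvqvqqvqqvqvqqvqvqq·vqqvqvqqvqqvq.

vqqvqvqqvqqvqvqqvqvqqvqqvqvqqvqqvq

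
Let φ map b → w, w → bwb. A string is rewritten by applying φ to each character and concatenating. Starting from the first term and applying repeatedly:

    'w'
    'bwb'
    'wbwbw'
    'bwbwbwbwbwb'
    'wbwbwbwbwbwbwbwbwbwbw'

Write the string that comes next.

Replace each of the 21 characters of wbwbwbwbwbwbwbwbwbwbw in place — bwb w bwb w bwb w bwb w bwb w bwb w bwb w bwb w bwb w bwb w bwb — and concatenate.

bwbwbwbwbwbwbwbwbwbwbwbwbwbwbwbwbwbwbwbwbwb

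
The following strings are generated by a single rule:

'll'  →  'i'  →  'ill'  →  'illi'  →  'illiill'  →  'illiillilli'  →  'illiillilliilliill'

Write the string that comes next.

illiillilliilliillilliillilli

From term 3 onward, concatenate the last term with the second-to-last: i·ll = ill, ill·i = illi, …
Continuing: illiillilliilliill · illiillilli gives term 8.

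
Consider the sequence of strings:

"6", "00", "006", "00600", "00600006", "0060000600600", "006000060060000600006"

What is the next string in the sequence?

From term 3 onward, concatenate the last term with the second-to-last: 00·6 = 006, 006·00 = 00600, …
So term 8 is 006000060060000600006·0060000600600.

0060000600600006000060060000600600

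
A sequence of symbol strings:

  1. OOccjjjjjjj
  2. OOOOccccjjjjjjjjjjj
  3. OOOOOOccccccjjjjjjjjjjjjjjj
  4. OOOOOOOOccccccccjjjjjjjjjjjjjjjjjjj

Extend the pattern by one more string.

OOOOOOOOOOccccccccccjjjjjjjjjjjjjjjjjjjjjjj

Each string has the form O^{2n} c^{2n} j^{4n+3} (n = 1, 2, …).
For the next term, n = 5, so the run lengths are 10, 10, 23.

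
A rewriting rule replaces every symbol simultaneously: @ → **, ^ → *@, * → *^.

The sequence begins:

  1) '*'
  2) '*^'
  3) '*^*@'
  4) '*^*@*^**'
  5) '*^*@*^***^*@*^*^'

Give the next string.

Rewriting the 16 symbols of *^*@*^***^*@*^*^ one by one yields *^ *@ *^ ** *^ *@ *^ *^ *^ *@ *^ ** *^ *@ *^ *@; concatenated:

*^*@*^***^*@*^*^*^*@*^***^*@*^*@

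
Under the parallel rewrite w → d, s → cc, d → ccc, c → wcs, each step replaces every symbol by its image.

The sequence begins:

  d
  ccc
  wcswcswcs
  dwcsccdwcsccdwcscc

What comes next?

Rewriting the 18 symbols of dwcsccdwcsccdwcscc one by one yields ccc d wcs cc wcs wcs ccc d wcs cc wcs wcs ccc d wcs cc wcs wcs; concatenated:

cccdwcsccwcswcscccdwcsccwcswcscccdwcsccwcswcs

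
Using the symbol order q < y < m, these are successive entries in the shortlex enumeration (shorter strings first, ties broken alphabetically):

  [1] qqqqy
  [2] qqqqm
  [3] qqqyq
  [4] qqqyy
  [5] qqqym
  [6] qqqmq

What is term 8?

qqqmm

Stepping forward 2 times from qqqmq: qqqmq → qqqmy, then the target.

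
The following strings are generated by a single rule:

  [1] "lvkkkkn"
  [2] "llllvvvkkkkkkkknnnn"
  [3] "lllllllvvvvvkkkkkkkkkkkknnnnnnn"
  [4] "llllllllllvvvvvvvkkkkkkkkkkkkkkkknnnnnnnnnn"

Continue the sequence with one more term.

lllllllllllllvvvvvvvvvkkkkkkkkkkkkkkkkkkkknnnnnnnnnnnnn

Reading off run lengths: l runs 1, 4, 7, 10; v runs 1, 3, 5, 7; k runs 4, 8, 12, 16; n runs 1, 4, 7, 10 — each is linear in n (n = 1, 2, …).
At n = 5 the blocks have lengths 13, 9, 20, 13.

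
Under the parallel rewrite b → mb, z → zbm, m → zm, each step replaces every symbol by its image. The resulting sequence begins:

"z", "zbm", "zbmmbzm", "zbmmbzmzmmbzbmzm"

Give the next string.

zbmmbzmzmmbzbmzmzbmzmzmmbzbmmbzmzbmzm

φ(zbmmbzmzmmbzbmzm) expands symbol-by-symbol to zbm mb zm zm mb zbm zm zbm zm zm mb zbm mb zm zbm zm; joining the 16 pieces gives the next term.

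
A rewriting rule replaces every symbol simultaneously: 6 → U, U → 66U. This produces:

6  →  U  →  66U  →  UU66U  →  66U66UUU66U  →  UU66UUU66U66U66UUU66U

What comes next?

Rewriting the 21 symbols of UU66UUU66U66U66UUU66U one by one yields 66U 66U U U 66U 66U 66U U U 66U U U 66U U U 66U 66U 66U U U 66U; concatenated:

66U66UUU66U66U66UUU66UUU66UUU66U66U66UUU66U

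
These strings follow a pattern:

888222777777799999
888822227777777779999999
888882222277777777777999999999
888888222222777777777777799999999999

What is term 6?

Term n consists of n+1 8's, followed by n+1 2's, followed by 2n+3 7's, followed by 2n+1 9's, where the shown terms are n = 2, 3, 4, 5.
Setting n = 7 gives 8, 8, 17, 15 characters in each block.

888888882222222277777777777777777999999999999999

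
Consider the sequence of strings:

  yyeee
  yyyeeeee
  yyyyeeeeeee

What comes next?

yyyyyeeeeeeeee

Reading off run lengths: y runs 2, 3, 4; e runs 3, 5, 7 — each is linear in n, where the shown terms are n = 2, 3, 4.
Setting n = 5 gives 5, 9 characters in each block.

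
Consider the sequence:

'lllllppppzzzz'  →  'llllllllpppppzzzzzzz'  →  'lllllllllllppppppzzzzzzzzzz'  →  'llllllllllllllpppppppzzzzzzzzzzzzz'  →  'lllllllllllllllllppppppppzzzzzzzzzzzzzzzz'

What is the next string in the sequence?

Term n consists of 3n-1 l's, followed by n+2 p's, followed by 3n-2 z's, where the shown terms are n = 2, 3, 4, 5, 6.
For the next term, n = 7, so the run lengths are 20, 9, 19.

llllllllllllllllllllpppppppppzzzzzzzzzzzzzzzzzzz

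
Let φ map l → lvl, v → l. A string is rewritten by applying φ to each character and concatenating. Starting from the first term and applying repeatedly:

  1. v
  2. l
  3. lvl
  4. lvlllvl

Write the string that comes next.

lvlllvllvllvlllvl

Expanding lvlllvl: l→lvl, v→l, l→lvl, l→lvl, l→lvl, v→l, l→lvl. Concatenated: lvl l lvl lvl lvl l lvl.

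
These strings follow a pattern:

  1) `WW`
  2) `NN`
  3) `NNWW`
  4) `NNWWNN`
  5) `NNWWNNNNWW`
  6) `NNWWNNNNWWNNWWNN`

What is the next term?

From term 3 onward, concatenate the last term with the second-to-last: NN·WW = NNWW, NNWW·NN = NNWWNN, …
Continuing: NNWWNNNNWWNNWWNN · NNWWNNNNWW gives term 7.

NNWWNNNNWWNNWWNNNNWWNNNNWW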